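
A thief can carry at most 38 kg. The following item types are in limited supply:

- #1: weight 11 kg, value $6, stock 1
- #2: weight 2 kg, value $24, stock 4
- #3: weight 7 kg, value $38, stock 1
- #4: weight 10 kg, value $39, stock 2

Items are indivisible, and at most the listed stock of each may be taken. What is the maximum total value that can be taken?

Best selections within weight 38 and stock limits:
- 4×#2 + 1×#3 + 2×#4: weight 35, value 212
- 3×#2 + 1×#3 + 2×#4: weight 33, value 188
Best: $212.

$212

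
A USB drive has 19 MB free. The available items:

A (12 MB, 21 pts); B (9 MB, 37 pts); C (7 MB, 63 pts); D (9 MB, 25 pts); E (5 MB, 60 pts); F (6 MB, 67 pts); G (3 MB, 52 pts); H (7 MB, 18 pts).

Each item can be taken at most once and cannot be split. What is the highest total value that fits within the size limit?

Check high-value combinations within 19 MB:
- C+E+F: size 7+5+6=18, value 63+60+67=190
- C+F+G: size 7+6+3=16, value 63+67+52=182
- E+F+G: size 5+6+3=14, value 60+67+52=179
Best: 190 pts.

190 pts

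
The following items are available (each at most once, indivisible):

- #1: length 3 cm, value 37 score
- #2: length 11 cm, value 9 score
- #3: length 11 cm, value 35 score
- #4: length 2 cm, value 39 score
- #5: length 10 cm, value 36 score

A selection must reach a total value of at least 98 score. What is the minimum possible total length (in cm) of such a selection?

15

Subsets with value ≥ 98, sorted by total length:
- #1+#4+#5: length 15, value 112
- #1+#3+#4: length 16, value 111
- #3+#4+#5: length 23, value 110
Minimum length: 15 cm.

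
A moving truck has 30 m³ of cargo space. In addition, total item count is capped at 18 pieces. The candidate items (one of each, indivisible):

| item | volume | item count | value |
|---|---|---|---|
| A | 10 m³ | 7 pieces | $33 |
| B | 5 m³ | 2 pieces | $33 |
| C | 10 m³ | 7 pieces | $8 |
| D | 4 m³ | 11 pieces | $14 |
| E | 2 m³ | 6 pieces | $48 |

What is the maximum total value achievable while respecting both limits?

$114

Feasible sets respecting both limits:
- A+B+E: volume 17, item count 15, value 114
- B+C+E: volume 17, item count 15, value 89
- A+E: volume 12, item count 13, value 81
- B+E: volume 7, item count 8, value 81
Best: $114.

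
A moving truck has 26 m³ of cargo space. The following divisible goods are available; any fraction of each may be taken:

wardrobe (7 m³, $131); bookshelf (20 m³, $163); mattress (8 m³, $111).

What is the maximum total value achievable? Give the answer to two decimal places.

Take in order of value per unit:
- wardrobe (131/7 per unit): all 7 → value 131, running total 131.00
- mattress (111/8 per unit): all 8 → value 111, running total 242.00
- bookshelf (163/20 per unit): 11 of 20 → value 11×163/20 = 89.6500, running total 331.65
Total 331.65.

331.65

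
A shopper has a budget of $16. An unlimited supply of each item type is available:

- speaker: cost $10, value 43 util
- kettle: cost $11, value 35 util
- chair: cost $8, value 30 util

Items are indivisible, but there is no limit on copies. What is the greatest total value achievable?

Best value-per-unit is speaker at 43/10; filling with it alone gives 1×43 = 43.
Optimal mix: 2×chair → cost 16, value 60.

60 util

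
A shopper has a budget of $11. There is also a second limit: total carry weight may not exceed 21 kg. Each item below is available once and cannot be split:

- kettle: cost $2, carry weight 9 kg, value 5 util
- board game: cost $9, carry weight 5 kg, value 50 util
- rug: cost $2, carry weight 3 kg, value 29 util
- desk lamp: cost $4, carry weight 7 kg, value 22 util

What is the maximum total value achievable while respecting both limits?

Feasible sets respecting both limits:
- board game+rug: cost 11, carry weight 8, value 79
- kettle+rug+desk lamp: cost 8, carry weight 19, value 56
- kettle+board game: cost 11, carry weight 14, value 55
Best: 79 util.

79 util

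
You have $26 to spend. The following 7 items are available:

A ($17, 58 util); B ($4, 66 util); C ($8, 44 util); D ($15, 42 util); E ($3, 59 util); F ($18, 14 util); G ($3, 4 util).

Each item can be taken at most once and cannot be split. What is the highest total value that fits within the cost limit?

183 util

Check high-value combinations within $26:
- A+B+E: cost 17+4+3=24, value 58+66+59=183
- B+C+E+G: cost 4+8+3+3=18, value 66+44+59+4=173
- B+D+E+G: cost 4+15+3+3=25, value 66+42+59+4=171
- B+C+E: cost 4+8+3=15, value 66+44+59=169
Best: 183 util.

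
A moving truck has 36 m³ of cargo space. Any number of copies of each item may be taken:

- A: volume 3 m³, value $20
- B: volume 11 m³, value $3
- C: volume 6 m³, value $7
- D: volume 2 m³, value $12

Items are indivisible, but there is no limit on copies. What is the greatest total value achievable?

$240

Best value-per-unit is A at 20/3, and filling with it alone uses volume 12×3=36. No mix of the others beats 12×20 = 240.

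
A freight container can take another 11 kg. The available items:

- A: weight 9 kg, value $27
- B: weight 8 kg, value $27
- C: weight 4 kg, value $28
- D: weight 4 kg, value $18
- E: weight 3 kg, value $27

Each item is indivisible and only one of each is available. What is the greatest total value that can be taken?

This is a 0/1 knapsack; check combinations near the capacity.
- C+D+E: weight 4+4+3=11, value 28+18+27=73
- C+E: weight 4+3=7, value 28+27=55
- B+E: weight 8+3=11, value 27+27=54
Best: $73.

$73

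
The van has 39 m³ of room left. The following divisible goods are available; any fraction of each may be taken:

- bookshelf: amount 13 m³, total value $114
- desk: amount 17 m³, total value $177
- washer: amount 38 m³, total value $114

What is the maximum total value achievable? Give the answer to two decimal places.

318.00

Take in order of value per unit:
- desk (177/17 per unit): all 17 → value 177, running total 177.00
- bookshelf (114/13 per unit): all 13 → value 114, running total 291.00
- washer (114/38 per unit): 9 of 38 → value 9×114/38 = 27.0000, running total 318.00
Total 318.00.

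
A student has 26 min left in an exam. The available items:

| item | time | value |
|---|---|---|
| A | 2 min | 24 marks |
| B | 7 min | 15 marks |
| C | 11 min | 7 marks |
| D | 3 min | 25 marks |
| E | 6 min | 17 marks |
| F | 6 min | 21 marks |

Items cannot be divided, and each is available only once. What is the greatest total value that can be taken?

Check high-value combinations within 26 min:
- A+B+D+E+F: time 2+7+3+6+6=24, value 24+15+25+17+21=102
- A+D+E+F: time 2+3+6+6=17, value 24+25+17+21=87
- A+B+D+F: time 2+7+3+6=18, value 24+15+25+21=85
Best: 102 marks.

102 marks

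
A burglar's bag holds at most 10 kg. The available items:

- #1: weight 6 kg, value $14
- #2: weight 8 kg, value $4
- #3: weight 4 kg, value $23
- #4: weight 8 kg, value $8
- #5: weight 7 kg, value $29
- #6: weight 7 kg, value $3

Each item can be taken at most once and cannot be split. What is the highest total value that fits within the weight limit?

$37

Check high-value combinations within 10 kg:
- #1+#3: weight 6+4=10, value 14+23=37
- #5: weight 7, value 29
- #3: weight 4, value 23
- #1: weight 6, value 14
Best: $37.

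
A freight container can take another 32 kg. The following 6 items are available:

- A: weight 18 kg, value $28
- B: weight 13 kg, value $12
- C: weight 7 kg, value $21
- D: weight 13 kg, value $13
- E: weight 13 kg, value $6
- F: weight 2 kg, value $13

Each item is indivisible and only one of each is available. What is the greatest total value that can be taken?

$62

Check high-value combinations within 32 kg:
- A+C+F: weight 18+7+2=27, value 28+21+13=62
- A+C: weight 18+7=25, value 28+21=49
- C+D+F: weight 7+13+2=22, value 21+13+13=47
- B+C+F: weight 13+7+2=22, value 12+21+13=46
- A+F: weight 18+2=20, value 28+13=41
Best: $62.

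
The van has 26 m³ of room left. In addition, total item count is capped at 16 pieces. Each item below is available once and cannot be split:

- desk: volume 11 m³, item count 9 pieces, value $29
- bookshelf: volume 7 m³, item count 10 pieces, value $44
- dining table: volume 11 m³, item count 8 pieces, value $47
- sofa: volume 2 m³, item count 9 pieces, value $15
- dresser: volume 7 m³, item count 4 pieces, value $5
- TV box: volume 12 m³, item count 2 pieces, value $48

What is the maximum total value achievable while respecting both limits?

Feasible sets respecting both limits:
- bookshelf+dresser+TV box: volume 26, item count 16, value 97
- dining table+TV box: volume 23, item count 10, value 95
- bookshelf+TV box: volume 19, item count 12, value 92
Best: $97.

$97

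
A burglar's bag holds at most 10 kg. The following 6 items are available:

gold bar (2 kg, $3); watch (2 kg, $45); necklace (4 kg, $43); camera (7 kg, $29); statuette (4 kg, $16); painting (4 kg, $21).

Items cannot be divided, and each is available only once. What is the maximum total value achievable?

Check high-value combinations within 10 kg:
- watch+necklace+painting: weight 2+4+4=10, value 45+43+21=109
- watch+necklace+statuette: weight 2+4+4=10, value 45+43+16=104
- gold bar+watch+necklace: weight 2+2+4=8, value 3+45+43=91
- watch+necklace: weight 2+4=6, value 45+43=88
Best: $109.

$109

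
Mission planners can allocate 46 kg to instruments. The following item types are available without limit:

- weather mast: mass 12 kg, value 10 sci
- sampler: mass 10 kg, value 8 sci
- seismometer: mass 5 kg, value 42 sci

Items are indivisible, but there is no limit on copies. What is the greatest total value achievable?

Best value-per-unit is seismometer at 42/5, and filling with it alone uses mass 9×5=45. No mix of the others beats 9×42 = 378.

378 sci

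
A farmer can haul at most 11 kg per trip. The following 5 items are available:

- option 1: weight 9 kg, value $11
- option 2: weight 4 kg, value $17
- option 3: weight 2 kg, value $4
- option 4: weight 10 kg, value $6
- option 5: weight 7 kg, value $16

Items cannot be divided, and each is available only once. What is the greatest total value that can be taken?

Check high-value combinations within 11 kg:
- option 2+option 5: weight 4+7=11, value 17+16=33
- option 2+option 3: weight 4+2=6, value 17+4=21
- option 3+option 5: weight 2+7=9, value 4+16=20
- option 2: weight 4, value 17
Best: $33.

$33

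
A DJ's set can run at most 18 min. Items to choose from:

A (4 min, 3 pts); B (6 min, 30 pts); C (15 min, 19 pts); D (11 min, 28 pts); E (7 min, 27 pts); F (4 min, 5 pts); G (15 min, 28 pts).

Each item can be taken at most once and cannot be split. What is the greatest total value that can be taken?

This is a 0/1 knapsack; check combinations near the capacity.
- B+E+F: duration 6+7+4=17, value 30+27+5=62
- A+B+E: duration 4+6+7=17, value 3+30+27=60
- B+D: duration 6+11=17, value 30+28=58
- B+E: duration 6+7=13, value 30+27=57
- D+E: duration 11+7=18, value 28+27=55
Best: 62 pts.

62 pts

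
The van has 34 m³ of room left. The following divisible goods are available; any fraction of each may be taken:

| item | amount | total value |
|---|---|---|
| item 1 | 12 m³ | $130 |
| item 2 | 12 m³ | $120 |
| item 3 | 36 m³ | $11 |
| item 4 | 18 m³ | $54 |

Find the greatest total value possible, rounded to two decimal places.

Take in order of value per unit:
- item 1 (130/12 per unit): all 12 → value 130, running total 130.00
- item 2 (120/12 per unit): all 12 → value 120, running total 250.00
- item 4 (54/18 per unit): 10 of 18 → value 10×54/18 = 30.0000, running total 280.00
Total 280.00.

280.00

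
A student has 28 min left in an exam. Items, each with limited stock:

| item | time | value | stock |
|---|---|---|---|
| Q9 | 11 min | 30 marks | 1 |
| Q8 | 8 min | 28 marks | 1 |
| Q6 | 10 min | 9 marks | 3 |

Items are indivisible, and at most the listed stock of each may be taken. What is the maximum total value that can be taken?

58 marks

Best selections within time 28 and stock limits:
- 1×Q9 + 1×Q8: time 19, value 58
- 1×Q8 + 2×Q6: time 28, value 46
Best: 58 marks.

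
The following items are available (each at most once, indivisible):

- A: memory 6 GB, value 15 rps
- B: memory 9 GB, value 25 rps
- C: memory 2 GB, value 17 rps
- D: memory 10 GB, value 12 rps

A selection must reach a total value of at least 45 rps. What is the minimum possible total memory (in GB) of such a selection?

17

Subsets with value ≥ 45, sorted by total memory:
- A+B+C: memory 17, value 57
- B+C+D: memory 21, value 54
- A+B+D: memory 25, value 52
Minimum memory: 17 GB.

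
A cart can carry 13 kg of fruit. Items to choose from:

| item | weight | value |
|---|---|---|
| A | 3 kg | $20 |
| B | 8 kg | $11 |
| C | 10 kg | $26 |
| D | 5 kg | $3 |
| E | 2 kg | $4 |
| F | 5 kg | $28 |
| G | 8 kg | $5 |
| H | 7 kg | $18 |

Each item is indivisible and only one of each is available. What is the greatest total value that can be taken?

$52

Check high-value combinations within 13 kg:
- A+E+F: weight 3+2+5=10, value 20+4+28=52
- A+D+F: weight 3+5+5=13, value 20+3+28=51
- A+F: weight 3+5=8, value 20+28=48
- F+H: weight 5+7=12, value 28+18=46
- A+C: weight 3+10=13, value 20+26=46
Best: $52.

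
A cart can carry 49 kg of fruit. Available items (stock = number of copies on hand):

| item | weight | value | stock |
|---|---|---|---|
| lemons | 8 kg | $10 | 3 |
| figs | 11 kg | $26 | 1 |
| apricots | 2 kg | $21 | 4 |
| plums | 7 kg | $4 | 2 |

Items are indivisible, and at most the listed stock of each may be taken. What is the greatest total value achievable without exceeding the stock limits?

Best selections within weight 49 and stock limits:
- 3×lemons + 1×figs + 4×apricots: weight 43, value 140
- 2×lemons + 1×figs + 4×apricots + 2×plums: weight 49, value 138
- 2×lemons + 1×figs + 4×apricots + 1×plums: weight 42, value 134
- 2×lemons + 1×figs + 4×apricots: weight 35, value 130
Best: $140.

$140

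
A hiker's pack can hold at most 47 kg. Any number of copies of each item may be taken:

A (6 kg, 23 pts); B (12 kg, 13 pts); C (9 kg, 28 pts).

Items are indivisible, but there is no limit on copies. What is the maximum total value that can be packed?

Best value-per-unit is A at 23/6; filling with it alone gives 7×23 = 161.
Optimal mix: 6×A + 1×C → weight 45, value 166.

166 pts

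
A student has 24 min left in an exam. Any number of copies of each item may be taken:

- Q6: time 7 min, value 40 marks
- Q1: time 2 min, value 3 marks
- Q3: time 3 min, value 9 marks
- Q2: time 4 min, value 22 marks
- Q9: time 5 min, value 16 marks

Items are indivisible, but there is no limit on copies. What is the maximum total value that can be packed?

132 marks

Best value-per-unit is Q6 at 40/7; filling with it alone gives 3×40 = 120.
Optimal mix: 6×Q2 → time 24, value 132.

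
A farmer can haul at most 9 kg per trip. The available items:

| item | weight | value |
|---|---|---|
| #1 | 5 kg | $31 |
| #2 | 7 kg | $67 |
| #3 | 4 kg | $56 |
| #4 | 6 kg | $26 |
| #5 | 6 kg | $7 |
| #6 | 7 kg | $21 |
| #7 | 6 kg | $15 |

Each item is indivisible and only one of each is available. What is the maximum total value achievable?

Check high-value combinations within 9 kg:
- #1+#3: weight 5+4=9, value 31+56=87
- #2: weight 7, value 67
- #3: weight 4, value 56
- #1: weight 5, value 31
Best: $87.

$87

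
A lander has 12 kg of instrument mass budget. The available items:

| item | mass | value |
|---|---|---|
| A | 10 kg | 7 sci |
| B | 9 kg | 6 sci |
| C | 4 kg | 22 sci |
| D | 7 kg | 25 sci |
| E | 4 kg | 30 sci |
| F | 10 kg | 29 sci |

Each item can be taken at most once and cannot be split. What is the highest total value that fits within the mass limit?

55 sci

Check high-value combinations within 12 kg:
- D+E: mass 7+4=11, value 25+30=55
- C+E: mass 4+4=8, value 22+30=52
- C+D: mass 4+7=11, value 22+25=47
- E: mass 4, value 30
- F: mass 10, value 29
Best: 55 sci.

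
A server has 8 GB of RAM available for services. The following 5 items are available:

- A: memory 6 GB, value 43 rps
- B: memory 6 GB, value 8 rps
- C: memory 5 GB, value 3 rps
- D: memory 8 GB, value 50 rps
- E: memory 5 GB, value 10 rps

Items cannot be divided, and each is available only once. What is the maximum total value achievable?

50 rps

This is a 0/1 knapsack; check combinations near the capacity.
- D: memory 8, value 50
- A: memory 6, value 43
- E: memory 5, value 10
Best: 50 rps.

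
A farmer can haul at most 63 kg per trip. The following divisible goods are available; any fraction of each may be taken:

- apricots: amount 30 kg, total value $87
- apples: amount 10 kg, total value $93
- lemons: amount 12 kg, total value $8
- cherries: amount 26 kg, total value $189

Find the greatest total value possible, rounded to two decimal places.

360.30

Take in order of value per unit:
- apples (93/10 per unit): all 10 → value 93, running total 93.00
- cherries (189/26 per unit): all 26 → value 189, running total 282.00
- apricots (87/30 per unit): 27 of 30 → value 27×87/30 = 78.3000, running total 360.30
Total 360.30.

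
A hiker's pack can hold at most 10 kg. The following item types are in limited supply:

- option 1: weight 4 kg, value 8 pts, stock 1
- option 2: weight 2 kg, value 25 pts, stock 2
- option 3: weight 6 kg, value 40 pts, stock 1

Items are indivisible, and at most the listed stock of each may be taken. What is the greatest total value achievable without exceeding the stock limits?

Best selections within weight 10 and stock limits:
- 2×option 2 + 1×option 3: weight 10, value 90
- 1×option 2 + 1×option 3: weight 8, value 65
- 1×option 1 + 2×option 2: weight 8, value 58
Best: 90 pts.

90 pts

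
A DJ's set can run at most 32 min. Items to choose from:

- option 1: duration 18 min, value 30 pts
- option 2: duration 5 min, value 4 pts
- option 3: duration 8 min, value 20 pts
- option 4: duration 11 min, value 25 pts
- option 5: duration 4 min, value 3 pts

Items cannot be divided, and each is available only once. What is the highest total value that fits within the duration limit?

55 pts

Check high-value combinations within 32 min:
- option 1+option 4: duration 18+11=29, value 30+25=55
- option 1+option 2+option 3: duration 18+5+8=31, value 30+4+20=54
- option 1+option 3+option 5: duration 18+8+4=30, value 30+20+3=53
- option 2+option 3+option 4+option 5: duration 5+8+11+4=28, value 4+20+25+3=52
- option 1+option 3: duration 18+8=26, value 30+20=50
Best: 55 pts.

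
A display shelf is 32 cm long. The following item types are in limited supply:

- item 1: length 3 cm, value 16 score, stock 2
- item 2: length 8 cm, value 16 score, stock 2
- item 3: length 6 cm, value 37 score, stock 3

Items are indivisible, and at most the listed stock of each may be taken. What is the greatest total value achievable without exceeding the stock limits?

159 score

Top feasible selections:
- 2×item 1 + 1×item 2 + 3×item 3: length 32, value 159
- 2×item 1 + 3×item 3: length 24, value 143
- 1×item 1 + 1×item 2 + 3×item 3: length 29, value 143
Best: 159 score.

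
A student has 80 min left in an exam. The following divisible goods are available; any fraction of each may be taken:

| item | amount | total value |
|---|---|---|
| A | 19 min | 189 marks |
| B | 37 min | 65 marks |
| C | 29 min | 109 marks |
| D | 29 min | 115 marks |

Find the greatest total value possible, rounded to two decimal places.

418.27

Take in order of value per unit:
- A (189/19 per unit): all 19 → value 189, running total 189.00
- D (115/29 per unit): all 29 → value 115, running total 304.00
- C (109/29 per unit): all 29 → value 109, running total 413.00
- B (65/37 per unit): 3 of 37 → value 3×65/37 = 5.2703, running total 418.27
Total 418.27.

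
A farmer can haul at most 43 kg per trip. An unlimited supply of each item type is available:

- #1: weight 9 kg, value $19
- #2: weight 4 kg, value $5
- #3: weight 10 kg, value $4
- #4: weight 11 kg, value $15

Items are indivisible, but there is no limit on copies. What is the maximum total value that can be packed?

Best value-per-unit is #1 at 19/9; filling with it alone gives 4×19 = 76.
Optimal mix: 4×#1 + 1×#2 → weight 40, value 81.

$81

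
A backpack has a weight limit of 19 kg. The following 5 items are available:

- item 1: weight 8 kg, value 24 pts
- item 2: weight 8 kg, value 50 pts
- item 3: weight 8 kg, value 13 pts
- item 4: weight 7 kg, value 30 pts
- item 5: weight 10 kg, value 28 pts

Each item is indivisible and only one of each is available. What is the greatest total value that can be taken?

Check high-value combinations within 19 kg:
- item 2+item 4: weight 8+7=15, value 50+30=80
- item 2+item 5: weight 8+10=18, value 50+28=78
- item 1+item 2: weight 8+8=16, value 24+50=74
- item 2+item 3: weight 8+8=16, value 50+13=63
Best: 80 pts.

80 pts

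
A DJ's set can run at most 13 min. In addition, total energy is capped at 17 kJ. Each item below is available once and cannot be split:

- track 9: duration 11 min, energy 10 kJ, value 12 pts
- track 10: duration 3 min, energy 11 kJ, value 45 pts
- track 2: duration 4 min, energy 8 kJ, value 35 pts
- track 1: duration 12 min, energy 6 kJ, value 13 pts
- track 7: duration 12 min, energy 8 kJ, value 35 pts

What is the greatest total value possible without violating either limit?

Feasible sets respecting both limits:
- track 10: duration 3, energy 11, value 45
- track 2: duration 4, energy 8, value 35
- track 7: duration 12, energy 8, value 35
- track 1: duration 12, energy 6, value 13
Best: 45 pts.

45 pts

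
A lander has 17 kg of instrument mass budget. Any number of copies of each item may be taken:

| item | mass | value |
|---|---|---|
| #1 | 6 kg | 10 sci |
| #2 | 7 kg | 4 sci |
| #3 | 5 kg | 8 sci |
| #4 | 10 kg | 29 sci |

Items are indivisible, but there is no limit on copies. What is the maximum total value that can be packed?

39 sci

Best value-per-unit is #4 at 29/10; filling with it alone gives 1×29 = 29.
Optimal mix: 1×#1 + 1×#4 → mass 16, value 39.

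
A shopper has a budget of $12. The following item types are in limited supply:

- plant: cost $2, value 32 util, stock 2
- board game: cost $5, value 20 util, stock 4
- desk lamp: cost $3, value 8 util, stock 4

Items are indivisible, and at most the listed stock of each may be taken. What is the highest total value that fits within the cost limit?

Top feasible selections:
- 2×plant + 1×board game + 1×desk lamp: cost 12, value 92
- 2×plant + 1×board game: cost 9, value 84
- 2×plant + 2×desk lamp: cost 10, value 80
Best: 92 util.

92 util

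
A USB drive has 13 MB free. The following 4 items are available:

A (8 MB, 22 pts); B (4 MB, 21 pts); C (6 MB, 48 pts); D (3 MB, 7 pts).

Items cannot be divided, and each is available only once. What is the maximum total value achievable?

This is a 0/1 knapsack; check combinations near the capacity.
- B+C+D: size 4+6+3=13, value 21+48+7=76
- B+C: size 4+6=10, value 21+48=69
- C+D: size 6+3=9, value 48+7=55
- C: size 6, value 48
- A+B: size 8+4=12, value 22+21=43
Best: 76 pts.

76 pts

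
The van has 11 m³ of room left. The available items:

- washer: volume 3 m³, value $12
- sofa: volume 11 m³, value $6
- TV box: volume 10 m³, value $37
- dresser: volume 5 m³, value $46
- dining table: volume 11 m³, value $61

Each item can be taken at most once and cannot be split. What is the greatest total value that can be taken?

Check high-value combinations within 11 m³:
- dining table: volume 11, value 61
- washer+dresser: volume 3+5=8, value 12+46=58
- dresser: volume 5, value 46
- TV box: volume 10, value 37
- washer: volume 3, value 12
Best: $61.

$61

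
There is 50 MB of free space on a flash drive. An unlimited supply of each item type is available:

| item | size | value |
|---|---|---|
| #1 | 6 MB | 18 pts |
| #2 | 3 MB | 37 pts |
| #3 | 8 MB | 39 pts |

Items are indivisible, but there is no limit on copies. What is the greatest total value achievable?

Best value-per-unit is #2 at 37/3, and filling with it alone uses size 16×3=48. No mix of the others beats 16×37 = 592.

592 pts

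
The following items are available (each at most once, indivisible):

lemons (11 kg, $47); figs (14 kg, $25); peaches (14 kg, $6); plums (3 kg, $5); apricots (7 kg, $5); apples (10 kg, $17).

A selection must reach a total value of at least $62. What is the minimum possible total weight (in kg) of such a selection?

Subsets with value ≥ 62, sorted by total weight:
- lemons+apples: weight 21, value 64
- lemons+plums+apples: weight 24, value 69
Minimum weight: 21 kg.

21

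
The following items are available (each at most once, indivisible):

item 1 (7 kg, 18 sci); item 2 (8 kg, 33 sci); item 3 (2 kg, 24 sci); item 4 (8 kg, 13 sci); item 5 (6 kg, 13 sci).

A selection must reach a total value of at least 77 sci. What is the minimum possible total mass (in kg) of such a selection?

23

Subsets with value ≥ 77, sorted by total mass:
- item 1+item 2+item 3+item 5: mass 23, value 88
- item 2+item 3+item 4+item 5: mass 24, value 83
- item 1+item 2+item 3+item 4: mass 25, value 88
- item 1+item 2+item 4+item 5: mass 29, value 77
Minimum mass: 23 kg.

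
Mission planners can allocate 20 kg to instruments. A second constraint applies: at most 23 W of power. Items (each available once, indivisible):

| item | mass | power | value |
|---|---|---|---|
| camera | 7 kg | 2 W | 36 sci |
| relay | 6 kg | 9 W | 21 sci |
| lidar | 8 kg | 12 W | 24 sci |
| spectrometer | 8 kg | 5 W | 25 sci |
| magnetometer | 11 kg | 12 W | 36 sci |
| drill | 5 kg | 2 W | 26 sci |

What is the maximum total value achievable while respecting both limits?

87 sci

Feasible sets respecting both limits:
- camera+spectrometer+drill: mass 20, power 9, value 87
- camera+lidar+drill: mass 20, power 16, value 86
- camera+relay+drill: mass 18, power 13, value 83
- camera+magnetometer: mass 18, power 14, value 72
Best: 87 sci.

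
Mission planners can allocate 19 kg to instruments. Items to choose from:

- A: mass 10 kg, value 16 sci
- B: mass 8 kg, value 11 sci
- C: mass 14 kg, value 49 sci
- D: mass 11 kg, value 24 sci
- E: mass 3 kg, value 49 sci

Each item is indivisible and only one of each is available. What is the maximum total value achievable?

Check high-value combinations within 19 kg:
- C+E: mass 14+3=17, value 49+49=98
- D+E: mass 11+3=14, value 24+49=73
- A+E: mass 10+3=13, value 16+49=65
- B+E: mass 8+3=11, value 11+49=60
- E: mass 3, value 49
Best: 98 sci.

98 sci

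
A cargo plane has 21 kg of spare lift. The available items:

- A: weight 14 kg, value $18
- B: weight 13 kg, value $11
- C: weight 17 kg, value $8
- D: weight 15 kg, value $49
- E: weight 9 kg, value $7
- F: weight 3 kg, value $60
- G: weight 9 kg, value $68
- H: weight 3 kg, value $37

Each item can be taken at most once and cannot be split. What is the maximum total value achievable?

$165

Check high-value combinations within 21 kg:
- F+G+H: weight 3+9+3=15, value 60+68+37=165
- D+F+H: weight 15+3+3=21, value 49+60+37=146
- E+F+G: weight 9+3+9=21, value 7+60+68=135
- F+G: weight 3+9=12, value 60+68=128
Best: $165.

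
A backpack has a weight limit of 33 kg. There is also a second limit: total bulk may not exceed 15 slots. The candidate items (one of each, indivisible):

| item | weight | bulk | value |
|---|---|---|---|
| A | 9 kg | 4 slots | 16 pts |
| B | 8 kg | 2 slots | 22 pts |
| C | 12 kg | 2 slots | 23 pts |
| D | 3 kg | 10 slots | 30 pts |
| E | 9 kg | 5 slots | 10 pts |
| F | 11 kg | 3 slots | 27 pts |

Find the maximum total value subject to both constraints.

80 pts

Feasible sets respecting both limits:
- C+D+F: weight 26, bulk 15, value 80
- B+D+F: weight 22, bulk 15, value 79
- B+C+D: weight 23, bulk 14, value 75
- B+C+F: weight 31, bulk 7, value 72
Best: 80 pts.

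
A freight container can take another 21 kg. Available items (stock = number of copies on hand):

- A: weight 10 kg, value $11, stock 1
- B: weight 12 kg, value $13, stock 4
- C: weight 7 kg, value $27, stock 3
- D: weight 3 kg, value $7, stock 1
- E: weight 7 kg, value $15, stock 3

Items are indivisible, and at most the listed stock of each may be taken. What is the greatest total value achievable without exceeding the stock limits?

$81

Top feasible selections:
- 3×C: weight 21, value 81
- 2×C + 1×E: weight 21, value 69
- 2×C + 1×D: weight 17, value 61
Best: $81.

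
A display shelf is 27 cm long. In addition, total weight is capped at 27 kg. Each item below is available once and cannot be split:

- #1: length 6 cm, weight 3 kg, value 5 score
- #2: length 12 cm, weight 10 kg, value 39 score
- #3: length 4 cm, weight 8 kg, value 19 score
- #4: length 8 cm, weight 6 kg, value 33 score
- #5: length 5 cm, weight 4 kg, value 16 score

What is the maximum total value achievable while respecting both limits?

Feasible sets respecting both limits:
- #2+#3+#4: length 24, weight 24, value 91
- #2+#4+#5: length 25, weight 20, value 88
- #1+#2+#3+#5: length 27, weight 25, value 79
- #1+#2+#4: length 26, weight 19, value 77
Best: 91 score.

91 score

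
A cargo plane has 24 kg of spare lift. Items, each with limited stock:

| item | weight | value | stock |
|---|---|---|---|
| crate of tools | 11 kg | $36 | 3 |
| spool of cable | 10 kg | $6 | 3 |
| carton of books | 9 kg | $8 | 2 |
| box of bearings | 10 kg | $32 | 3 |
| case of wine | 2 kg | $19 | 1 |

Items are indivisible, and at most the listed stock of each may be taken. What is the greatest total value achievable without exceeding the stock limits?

Top feasible selections:
- 2×crate of tools + 1×case of wine: weight 24, value 91
- 1×crate of tools + 1×box of bearings + 1×case of wine: weight 23, value 87
- 2×box of bearings + 1×case of wine: weight 22, value 83
- 2×crate of tools: weight 22, value 72
Best: $91.

$91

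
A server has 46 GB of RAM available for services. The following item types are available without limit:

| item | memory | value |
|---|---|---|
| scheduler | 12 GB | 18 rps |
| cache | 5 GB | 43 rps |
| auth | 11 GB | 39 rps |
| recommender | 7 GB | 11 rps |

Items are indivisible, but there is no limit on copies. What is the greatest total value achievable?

Best value-per-unit is cache at 43/5, and filling with it alone uses memory 9×5=45. No mix of the others beats 9×43 = 387.

387 rps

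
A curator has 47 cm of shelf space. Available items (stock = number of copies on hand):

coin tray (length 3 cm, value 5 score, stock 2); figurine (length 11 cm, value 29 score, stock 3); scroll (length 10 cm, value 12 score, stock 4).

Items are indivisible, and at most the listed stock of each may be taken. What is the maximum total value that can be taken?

Best selections within length 47 and stock limits:
- 1×coin tray + 3×figurine + 1×scroll: length 46, value 104
- 3×figurine + 1×scroll: length 43, value 99
- 2×coin tray + 3×figurine: length 39, value 97
- 1×coin tray + 3×figurine: length 36, value 92
Best: 104 score.

104 score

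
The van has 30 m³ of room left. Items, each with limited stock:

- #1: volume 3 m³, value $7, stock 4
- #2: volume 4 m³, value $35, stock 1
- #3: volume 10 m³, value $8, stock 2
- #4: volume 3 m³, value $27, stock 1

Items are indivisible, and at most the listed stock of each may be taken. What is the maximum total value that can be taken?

$98

Best selections within volume 30 and stock limits:
- 4×#1 + 1×#2 + 1×#3 + 1×#4: volume 29, value 98
- 3×#1 + 1×#2 + 1×#3 + 1×#4: volume 26, value 91
- 4×#1 + 1×#2 + 1×#4: volume 19, value 90
Best: $98.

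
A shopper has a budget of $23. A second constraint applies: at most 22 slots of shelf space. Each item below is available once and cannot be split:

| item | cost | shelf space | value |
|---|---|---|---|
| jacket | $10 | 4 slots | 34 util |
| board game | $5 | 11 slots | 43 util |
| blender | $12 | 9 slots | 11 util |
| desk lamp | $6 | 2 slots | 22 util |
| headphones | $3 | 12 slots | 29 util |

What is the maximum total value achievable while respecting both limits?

Feasible sets respecting both limits:
- jacket+board game+desk lamp: cost 21, shelf space 17, value 99
- jacket+desk lamp+headphones: cost 19, shelf space 18, value 85
- jacket+board game: cost 15, shelf space 15, value 77
Best: 99 util.

99 util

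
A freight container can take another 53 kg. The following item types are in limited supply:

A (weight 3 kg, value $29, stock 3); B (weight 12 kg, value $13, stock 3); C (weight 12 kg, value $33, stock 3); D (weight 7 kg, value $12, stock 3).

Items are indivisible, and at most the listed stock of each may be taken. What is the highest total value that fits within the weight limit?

Top feasible selections:
- 3×A + 3×C + 1×D: weight 52, value 198
- 3×A + 3×C: weight 45, value 186
Best: $198.

$198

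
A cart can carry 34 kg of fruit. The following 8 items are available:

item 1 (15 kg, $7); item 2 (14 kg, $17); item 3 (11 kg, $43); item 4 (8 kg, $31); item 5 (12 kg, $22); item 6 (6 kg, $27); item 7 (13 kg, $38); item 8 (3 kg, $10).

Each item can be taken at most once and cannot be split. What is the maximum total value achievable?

Check high-value combinations within 34 kg:
- item 3+item 6+item 7+item 8: weight 11+6+13+3=33, value 43+27+38+10=118
- item 3+item 4+item 7: weight 11+8+13=32, value 43+31+38=112
- item 3+item 4+item 6+item 8: weight 11+8+6+3=28, value 43+31+27+10=111
- item 3+item 6+item 7: weight 11+6+13=30, value 43+27+38=108
- item 4+item 6+item 7+item 8: weight 8+6+13+3=30, value 31+27+38+10=106
Best: $118.

$118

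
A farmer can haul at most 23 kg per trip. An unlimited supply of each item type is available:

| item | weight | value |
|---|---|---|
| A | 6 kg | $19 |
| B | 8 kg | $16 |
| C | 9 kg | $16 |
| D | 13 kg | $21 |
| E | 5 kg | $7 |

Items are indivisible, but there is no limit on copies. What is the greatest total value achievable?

$64

Best value-per-unit is A at 19/6; filling with it alone gives 3×19 = 57.
Optimal mix: 3×A + 1×E → weight 23, value 64.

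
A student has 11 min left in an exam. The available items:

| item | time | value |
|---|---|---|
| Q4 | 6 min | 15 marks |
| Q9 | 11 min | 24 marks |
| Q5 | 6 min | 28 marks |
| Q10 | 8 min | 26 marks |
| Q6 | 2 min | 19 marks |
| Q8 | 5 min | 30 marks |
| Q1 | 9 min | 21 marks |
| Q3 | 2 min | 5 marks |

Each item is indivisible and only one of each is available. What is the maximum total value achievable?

58 marks

Check high-value combinations within 11 min:
- Q5+Q8: time 6+5=11, value 28+30=58
- Q6+Q8+Q3: time 2+5+2=9, value 19+30+5=54
- Q5+Q6+Q3: time 6+2+2=10, value 28+19+5=52
- Q6+Q8: time 2+5=7, value 19+30=49
- Q5+Q6: time 6+2=8, value 28+19=47
Best: 58 marks.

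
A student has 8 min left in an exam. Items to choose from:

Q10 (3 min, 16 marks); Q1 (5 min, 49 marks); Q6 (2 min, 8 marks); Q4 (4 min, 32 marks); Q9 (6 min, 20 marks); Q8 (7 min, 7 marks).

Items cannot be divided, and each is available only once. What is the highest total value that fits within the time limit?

This is a 0/1 knapsack; check combinations near the capacity.
- Q10+Q1: time 3+5=8, value 16+49=65
- Q1+Q6: time 5+2=7, value 49+8=57
- Q1: time 5, value 49
Best: 65 marks.

65 marks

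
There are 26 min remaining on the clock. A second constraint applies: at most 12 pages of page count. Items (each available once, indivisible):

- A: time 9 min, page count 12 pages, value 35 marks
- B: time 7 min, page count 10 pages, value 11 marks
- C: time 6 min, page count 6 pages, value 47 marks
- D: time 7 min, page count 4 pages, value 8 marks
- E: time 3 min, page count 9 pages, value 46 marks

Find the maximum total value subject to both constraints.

55 marks

Feasible sets respecting both limits:
- C+D: time 13, page count 10, value 55
- C: time 6, page count 6, value 47
- E: time 3, page count 9, value 46
- A: time 9, page count 12, value 35
Best: 55 marks.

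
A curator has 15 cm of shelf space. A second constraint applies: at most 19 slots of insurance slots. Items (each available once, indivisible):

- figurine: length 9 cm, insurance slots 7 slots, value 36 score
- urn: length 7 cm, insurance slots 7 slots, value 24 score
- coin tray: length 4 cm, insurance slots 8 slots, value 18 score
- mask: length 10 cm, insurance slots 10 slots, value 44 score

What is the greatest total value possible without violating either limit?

Feasible sets respecting both limits:
- coin tray+mask: length 14, insurance slots 18, value 62
- figurine+coin tray: length 13, insurance slots 15, value 54
- mask: length 10, insurance slots 10, value 44
Best: 62 score.

62 score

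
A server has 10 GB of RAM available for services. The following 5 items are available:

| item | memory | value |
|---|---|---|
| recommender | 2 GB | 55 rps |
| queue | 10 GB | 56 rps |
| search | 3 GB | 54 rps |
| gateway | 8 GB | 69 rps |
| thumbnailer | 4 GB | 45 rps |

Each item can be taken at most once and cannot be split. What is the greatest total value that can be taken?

154 rps

Check high-value combinations within 10 GB:
- recommender+search+thumbnailer: memory 2+3+4=9, value 55+54+45=154
- recommender+gateway: memory 2+8=10, value 55+69=124
- recommender+search: memory 2+3=5, value 55+54=109
- recommender+thumbnailer: memory 2+4=6, value 55+45=100
- search+thumbnailer: memory 3+4=7, value 54+45=99
Best: 154 rps.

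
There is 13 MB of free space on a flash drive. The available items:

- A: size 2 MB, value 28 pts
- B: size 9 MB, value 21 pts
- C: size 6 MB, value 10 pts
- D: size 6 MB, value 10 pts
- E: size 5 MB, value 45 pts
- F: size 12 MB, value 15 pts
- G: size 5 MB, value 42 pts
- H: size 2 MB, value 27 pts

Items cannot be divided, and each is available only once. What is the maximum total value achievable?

Check high-value combinations within 13 MB:
- A+E+G: size 2+5+5=12, value 28+45+42=115
- E+G+H: size 5+5+2=12, value 45+42+27=114
- A+E+H: size 2+5+2=9, value 28+45+27=100
- A+G+H: size 2+5+2=9, value 28+42+27=97
- E+G: size 5+5=10, value 45+42=87
Best: 115 pts.

115 pts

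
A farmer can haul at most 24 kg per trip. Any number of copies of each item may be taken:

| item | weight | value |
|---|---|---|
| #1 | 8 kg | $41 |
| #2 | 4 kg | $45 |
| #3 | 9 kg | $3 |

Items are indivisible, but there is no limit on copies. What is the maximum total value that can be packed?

Best value-per-unit is #2 at 45/4, and filling with it alone uses weight 6×4=24. No mix of the others beats 6×45 = 270.

$270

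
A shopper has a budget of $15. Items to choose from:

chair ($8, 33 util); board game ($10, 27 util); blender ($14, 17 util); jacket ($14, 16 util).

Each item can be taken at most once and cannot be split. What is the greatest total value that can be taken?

33 util

Check high-value combinations within $15:
- chair: cost 8, value 33
- board game: cost 10, value 27
- blender: cost 14, value 17
- jacket: cost 14, value 16
Best: 33 util.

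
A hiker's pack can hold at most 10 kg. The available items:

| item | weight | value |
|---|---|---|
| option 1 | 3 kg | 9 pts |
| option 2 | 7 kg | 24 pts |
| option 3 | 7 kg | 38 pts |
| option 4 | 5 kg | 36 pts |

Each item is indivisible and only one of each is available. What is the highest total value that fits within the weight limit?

Check high-value combinations within 10 kg:
- option 1+option 3: weight 3+7=10, value 9+38=47
- option 1+option 4: weight 3+5=8, value 9+36=45
- option 3: weight 7, value 38
- option 4: weight 5, value 36
Best: 47 pts.

47 pts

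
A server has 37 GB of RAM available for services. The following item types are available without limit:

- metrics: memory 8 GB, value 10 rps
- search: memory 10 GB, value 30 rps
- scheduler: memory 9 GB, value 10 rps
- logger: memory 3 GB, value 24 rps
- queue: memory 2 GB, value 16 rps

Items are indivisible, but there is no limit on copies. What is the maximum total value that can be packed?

296 rps

Best value-per-unit is logger at 24/3; filling with it alone gives 12×24 = 288.
Optimal mix: 11×logger + 2×queue → memory 37, value 296.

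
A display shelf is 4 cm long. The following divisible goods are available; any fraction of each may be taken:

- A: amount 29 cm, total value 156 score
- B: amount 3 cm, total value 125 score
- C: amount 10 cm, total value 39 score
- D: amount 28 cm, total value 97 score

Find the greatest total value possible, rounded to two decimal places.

130.38

Take in order of value per unit:
- B (125/3 per unit): all 3 → value 125, running total 125.00
- A (156/29 per unit): 1 of 29 → value 1×156/29 = 5.3793, running total 130.38
Total 130.38.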